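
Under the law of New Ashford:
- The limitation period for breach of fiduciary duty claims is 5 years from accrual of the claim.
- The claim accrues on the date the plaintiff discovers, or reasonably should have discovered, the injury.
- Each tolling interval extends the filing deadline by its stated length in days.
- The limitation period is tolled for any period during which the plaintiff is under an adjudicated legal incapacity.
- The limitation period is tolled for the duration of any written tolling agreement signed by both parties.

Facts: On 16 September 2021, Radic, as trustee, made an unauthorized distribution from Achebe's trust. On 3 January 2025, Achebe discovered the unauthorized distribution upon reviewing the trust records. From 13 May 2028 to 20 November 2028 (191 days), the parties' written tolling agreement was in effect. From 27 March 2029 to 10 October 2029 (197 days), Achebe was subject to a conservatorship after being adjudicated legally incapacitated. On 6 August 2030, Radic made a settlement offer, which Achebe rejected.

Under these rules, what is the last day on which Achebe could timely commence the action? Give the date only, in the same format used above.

26 January 2031

Under the discovery rule, the claim accrued on 3 January 2025, when Achebe discovered the injury — not on the 16 September 2021 date of the underlying act.
The untolled deadline — 5 years after 3 January 2025 — is 3 January 2030.
Because the written tolling agreement ran from 13 May 2028 to 20 November 2028, the deadline is extended by 191 days to 13 July 2030.
The plaintiff's legal incapacity from 27 March 2029 to 10 October 2029 tolled the period for 197 days, extending the deadline to 26 January 2031.
The other events in the timeline have no effect on the limitation period under the stated rules.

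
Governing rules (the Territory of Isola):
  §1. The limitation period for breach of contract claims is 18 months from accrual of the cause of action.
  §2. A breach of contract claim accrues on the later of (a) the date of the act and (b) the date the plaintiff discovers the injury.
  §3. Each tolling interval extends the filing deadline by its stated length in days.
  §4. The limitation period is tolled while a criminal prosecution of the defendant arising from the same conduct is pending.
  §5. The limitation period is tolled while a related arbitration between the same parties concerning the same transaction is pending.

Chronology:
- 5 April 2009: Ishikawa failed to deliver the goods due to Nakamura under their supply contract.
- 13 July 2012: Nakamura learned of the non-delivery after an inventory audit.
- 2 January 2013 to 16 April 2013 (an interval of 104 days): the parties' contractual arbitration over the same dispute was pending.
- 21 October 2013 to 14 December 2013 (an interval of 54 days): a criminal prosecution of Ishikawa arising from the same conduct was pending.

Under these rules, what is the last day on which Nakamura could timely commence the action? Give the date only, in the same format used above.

20 June 2014

The claim accrued on 13 July 2012 — the later of the 5 April 2009 act and the 13 July 2012 discovery.
18 months from 13 July 2012 is 13 January 2014.
The pending related arbitration from 2 January 2013 to 16 April 2013 tolled the period for 104 days, extending the deadline to 27 April 2014.
The pending criminal prosecution from 21 October 2013 to 14 December 2013 tolled the period for 54 days, extending the deadline to 20 June 2014.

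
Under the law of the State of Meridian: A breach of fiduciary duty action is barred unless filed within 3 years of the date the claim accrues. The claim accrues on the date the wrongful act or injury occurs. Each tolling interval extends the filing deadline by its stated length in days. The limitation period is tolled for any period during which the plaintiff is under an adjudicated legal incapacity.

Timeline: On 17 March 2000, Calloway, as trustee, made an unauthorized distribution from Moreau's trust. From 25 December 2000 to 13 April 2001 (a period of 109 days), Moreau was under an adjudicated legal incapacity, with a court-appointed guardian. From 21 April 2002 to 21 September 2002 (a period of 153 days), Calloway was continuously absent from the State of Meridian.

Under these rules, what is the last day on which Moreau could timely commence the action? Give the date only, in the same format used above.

The claim accrued on 17 March 2000, when the wrongful act occurred.
3 years from 17 March 2000 is 17 March 2003.
The period was tolled for 109 days by the plaintiff's legal incapacity (25 December 2000 to 13 April 2001), pushing the deadline to 4 July 2003.
Although the defendant's absence ran from 21 April 2002 to 21 September 2002, the stated rules do not make that a tolling event, so it is disregarded.

4 July 2003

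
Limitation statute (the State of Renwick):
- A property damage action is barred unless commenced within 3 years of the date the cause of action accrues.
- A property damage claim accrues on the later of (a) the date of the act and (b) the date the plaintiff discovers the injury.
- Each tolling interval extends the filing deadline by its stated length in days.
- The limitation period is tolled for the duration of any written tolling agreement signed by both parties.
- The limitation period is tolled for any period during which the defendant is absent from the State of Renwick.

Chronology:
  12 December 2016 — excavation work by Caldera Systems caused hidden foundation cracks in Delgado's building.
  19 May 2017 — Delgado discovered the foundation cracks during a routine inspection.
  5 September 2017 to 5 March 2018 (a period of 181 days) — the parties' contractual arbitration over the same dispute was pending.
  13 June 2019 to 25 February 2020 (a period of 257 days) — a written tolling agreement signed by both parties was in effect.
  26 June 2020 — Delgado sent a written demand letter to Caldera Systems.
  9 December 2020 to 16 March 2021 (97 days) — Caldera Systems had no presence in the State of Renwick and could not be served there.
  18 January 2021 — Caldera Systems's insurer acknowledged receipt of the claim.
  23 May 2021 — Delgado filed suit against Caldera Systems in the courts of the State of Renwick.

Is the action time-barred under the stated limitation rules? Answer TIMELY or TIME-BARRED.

The claim accrued on 19 May 2017 — the later of the 12 December 2016 act and the 19 May 2017 discovery.
The untolled deadline — 3 years after 19 May 2017 — is 19 May 2020.
The period was tolled for 257 days by the written tolling agreement (13 June 2019 to 25 February 2020), pushing the deadline to 31 January 2021.
The defendant's absence from the jurisdiction from 9 December 2020 to 16 March 2021 tolled the period for 97 days, extending the deadline to 8 May 2021.
Although a pending arbitration ran from 5 September 2017 to 5 March 2018, the stated rules do not make that a tolling event, so it is disregarded.
None of the other events listed affects the running of the period under the stated rules.
Delgado filed on 23 May 2021, after the 8 May 2021 deadline, so the action is time-barred.

TIME-BARRED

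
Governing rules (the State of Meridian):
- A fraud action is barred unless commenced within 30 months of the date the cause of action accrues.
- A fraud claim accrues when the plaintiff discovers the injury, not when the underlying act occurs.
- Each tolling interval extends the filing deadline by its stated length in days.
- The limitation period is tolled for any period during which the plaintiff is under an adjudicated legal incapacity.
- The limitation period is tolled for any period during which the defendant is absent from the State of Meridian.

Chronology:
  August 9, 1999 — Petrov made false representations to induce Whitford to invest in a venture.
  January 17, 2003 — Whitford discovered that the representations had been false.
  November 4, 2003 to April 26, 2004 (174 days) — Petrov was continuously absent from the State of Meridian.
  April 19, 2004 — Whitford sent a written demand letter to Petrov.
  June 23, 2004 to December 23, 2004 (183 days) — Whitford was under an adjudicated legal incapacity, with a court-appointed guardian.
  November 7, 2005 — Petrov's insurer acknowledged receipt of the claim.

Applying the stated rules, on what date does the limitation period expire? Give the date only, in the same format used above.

Accrual is tied to discovery, so the period began on January 17, 2003 rather than on August 9, 1999 when the act occurred.
30 months from January 17, 2003 is July 17, 2005.
Because the defendant's absence from the jurisdiction ran from November 4, 2003 to April 26, 2004, the deadline is extended by 174 days to January 7, 2006.
The period was tolled for 183 days by the plaintiff's legal incapacity (June 23, 2004 to December 23, 2004), pushing the deadline to July 9, 2006.
Nothing else in the chronology tolls or restarts the period.

July 9, 2006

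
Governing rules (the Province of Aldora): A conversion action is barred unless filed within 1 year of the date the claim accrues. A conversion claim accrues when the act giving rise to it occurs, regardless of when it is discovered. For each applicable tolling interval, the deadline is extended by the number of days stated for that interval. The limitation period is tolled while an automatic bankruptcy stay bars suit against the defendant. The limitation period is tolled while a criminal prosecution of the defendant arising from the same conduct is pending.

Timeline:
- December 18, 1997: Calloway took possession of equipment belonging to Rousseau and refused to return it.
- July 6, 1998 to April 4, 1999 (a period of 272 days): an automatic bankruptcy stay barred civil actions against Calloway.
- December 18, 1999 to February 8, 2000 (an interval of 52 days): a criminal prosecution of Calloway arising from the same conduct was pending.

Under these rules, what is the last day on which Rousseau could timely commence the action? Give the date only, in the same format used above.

September 16, 1999

The claim accrued on December 18, 1997, when the wrongful act occurred.
The untolled deadline — 1 year after December 18, 1997 — is December 18, 1998.
The period was tolled for 272 days by the automatic bankruptcy stay (July 6, 1998 to April 4, 1999), pushing the deadline to September 16, 1999.
By the time the pending criminal prosecution began on December 18, 1999, the limitation period had already expired on September 16, 1999; that interval cannot revive it.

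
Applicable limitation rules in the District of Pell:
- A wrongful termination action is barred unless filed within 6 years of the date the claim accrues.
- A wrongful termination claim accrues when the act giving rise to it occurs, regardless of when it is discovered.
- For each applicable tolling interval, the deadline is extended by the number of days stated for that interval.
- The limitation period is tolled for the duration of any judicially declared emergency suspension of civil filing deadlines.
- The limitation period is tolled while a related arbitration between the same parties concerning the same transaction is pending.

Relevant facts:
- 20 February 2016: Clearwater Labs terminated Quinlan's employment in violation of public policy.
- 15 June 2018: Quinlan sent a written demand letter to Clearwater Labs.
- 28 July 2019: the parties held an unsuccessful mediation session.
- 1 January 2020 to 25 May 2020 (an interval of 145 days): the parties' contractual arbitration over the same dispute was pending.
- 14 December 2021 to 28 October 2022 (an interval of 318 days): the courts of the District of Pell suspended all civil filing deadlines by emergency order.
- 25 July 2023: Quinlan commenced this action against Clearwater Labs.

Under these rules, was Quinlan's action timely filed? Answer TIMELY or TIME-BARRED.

TIME-BARRED

The claim accrued on 20 February 2016, the date of the act.
The untolled deadline — 6 years after 20 February 2016 — is 20 February 2022.
Because the pending related arbitration ran from 1 January 2020 to 25 May 2020, the deadline is extended by 145 days to 15 July 2022.
Because the emergency suspension of filing deadlines ran from 14 December 2021 to 28 October 2022, the deadline is extended by 318 days to 29 May 2023.
Nothing else in the chronology tolls or restarts the period.
Quinlan filed on 25 July 2023, after the 29 May 2023 deadline, so the action is time-barred.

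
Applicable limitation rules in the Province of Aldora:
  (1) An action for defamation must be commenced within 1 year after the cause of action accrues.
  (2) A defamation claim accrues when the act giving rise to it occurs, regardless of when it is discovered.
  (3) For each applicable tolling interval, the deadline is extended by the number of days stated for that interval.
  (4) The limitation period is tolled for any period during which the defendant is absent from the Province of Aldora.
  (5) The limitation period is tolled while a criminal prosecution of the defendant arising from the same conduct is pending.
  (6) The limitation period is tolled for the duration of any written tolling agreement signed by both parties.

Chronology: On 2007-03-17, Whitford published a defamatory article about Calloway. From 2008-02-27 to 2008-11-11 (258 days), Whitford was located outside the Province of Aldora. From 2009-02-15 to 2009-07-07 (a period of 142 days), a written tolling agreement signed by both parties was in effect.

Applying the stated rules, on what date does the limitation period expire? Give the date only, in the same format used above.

2008-11-30

The cause of action accrued on 2007-03-17, the date of the act.
1 year from 2007-03-17 is 2008-03-17.
The defendant's absence from the jurisdiction from 2008-02-27 to 2008-11-11 tolled the period for 258 days, extending the deadline to 2008-11-30.
The written tolling agreement starting 2009-02-15 came too late — the period had run on 2008-11-30 — and so does not extend the deadline.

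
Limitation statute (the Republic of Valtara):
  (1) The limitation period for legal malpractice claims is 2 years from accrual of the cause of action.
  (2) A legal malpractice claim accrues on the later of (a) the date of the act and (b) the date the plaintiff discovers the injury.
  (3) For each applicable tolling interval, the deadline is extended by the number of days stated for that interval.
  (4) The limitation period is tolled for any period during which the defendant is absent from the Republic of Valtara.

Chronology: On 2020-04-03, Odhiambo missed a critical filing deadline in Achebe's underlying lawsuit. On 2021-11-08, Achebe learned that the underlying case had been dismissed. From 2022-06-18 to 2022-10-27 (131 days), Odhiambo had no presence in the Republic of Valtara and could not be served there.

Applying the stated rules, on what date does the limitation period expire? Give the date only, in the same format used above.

The claim accrued on 2021-11-08 — the later of the 2020-04-03 act and the 2021-11-08 discovery.
2 years from 2021-11-08 is 2023-11-08.
The period was tolled for 131 days by the defendant's absence from the jurisdiction (2022-06-18 to 2022-10-27), pushing the deadline to 2024-03-18.

2024-03-18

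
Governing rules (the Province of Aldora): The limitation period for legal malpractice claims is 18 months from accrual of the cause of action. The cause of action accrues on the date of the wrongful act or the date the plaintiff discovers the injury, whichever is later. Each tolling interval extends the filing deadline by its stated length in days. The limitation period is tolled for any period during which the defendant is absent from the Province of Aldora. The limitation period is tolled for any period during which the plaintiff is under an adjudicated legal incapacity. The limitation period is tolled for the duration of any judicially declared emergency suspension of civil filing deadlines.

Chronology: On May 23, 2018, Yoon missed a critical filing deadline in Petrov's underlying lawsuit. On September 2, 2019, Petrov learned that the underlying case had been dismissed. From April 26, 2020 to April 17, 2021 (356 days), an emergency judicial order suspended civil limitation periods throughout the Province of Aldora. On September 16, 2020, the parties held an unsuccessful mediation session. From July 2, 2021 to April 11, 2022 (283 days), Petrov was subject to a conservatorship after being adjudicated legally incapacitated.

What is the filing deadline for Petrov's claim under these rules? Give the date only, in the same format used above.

Because discovery on September 2, 2019 post-dates the May 23, 2018 act, accrual under the later-of rule falls on September 2, 2019.
Adding the 18 months base period to September 2, 2019 gives a deadline of March 2, 2021, before any tolling.
Because the emergency suspension of filing deadlines ran from April 26, 2020 to April 17, 2021, the deadline is extended by 356 days to February 21, 2022.
Because the plaintiff's legal incapacity ran from July 2, 2021 to April 11, 2022, the deadline is extended by 283 days to December 1, 2022.
The other events in the timeline have no effect on the limitation period under the stated rules.

December 1, 2022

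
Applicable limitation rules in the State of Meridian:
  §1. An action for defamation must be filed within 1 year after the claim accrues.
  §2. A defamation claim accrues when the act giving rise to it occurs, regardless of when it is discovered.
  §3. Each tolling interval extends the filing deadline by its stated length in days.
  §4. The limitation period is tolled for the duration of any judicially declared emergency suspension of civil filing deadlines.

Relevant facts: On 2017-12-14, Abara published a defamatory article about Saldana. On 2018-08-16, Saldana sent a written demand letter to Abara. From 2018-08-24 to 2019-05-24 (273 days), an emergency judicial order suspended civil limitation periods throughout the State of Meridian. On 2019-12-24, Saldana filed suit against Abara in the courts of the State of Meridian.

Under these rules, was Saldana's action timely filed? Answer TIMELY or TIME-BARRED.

TIME-BARRED

The limitation period began to run on 2017-12-14.
1 year from 2017-12-14 is 2018-12-14.
The emergency suspension of filing deadlines from 2018-08-24 to 2019-05-24 tolled the period for 273 days, extending the deadline to 2019-09-13.
Nothing else in the chronology tolls or restarts the period.
Filing on 2019-12-24 missed the 2019-09-13 deadline — the action is time-barred.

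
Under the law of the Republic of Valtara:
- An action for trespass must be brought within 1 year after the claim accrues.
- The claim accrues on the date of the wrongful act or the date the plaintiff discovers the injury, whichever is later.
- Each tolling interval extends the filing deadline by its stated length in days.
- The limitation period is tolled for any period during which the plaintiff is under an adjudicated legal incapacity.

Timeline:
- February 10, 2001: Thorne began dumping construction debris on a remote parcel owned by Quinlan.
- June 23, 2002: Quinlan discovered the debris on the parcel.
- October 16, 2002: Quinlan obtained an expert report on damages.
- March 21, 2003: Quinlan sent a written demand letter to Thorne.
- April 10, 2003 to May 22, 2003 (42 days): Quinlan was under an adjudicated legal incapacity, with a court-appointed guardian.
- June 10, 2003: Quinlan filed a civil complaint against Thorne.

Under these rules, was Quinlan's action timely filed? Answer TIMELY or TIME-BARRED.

Taking the later of the act (February 10, 2001) and discovery (June 23, 2002), the claim accrued on June 23, 2002.
1 year from June 23, 2002 is June 23, 2003.
Because the plaintiff's legal incapacity ran from April 10, 2003 to May 22, 2003, the deadline is extended by 42 days to August 4, 2003.
The other events in the timeline have no effect on the limitation period under the stated rules.
Quinlan filed on June 10, 2003, before the August 4, 2003 deadline, so the action is timely.

TIMELY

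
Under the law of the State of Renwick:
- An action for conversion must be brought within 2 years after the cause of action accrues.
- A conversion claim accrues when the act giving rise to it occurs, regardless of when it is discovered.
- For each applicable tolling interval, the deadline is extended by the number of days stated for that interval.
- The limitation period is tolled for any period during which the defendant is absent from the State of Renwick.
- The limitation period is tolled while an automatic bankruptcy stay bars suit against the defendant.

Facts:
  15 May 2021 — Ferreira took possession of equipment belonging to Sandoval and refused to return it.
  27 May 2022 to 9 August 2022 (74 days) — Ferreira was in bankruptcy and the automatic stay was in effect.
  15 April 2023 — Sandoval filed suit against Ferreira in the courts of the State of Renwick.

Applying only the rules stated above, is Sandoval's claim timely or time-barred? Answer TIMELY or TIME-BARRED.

TIMELY

The cause of action accrued on 15 May 2021, the date of the act.
The untolled deadline — 2 years after 15 May 2021 — is 15 May 2023.
The automatic bankruptcy stay from 27 May 2022 to 9 August 2022 tolled the period for 74 days, extending the deadline to 28 July 2023.
Sandoval filed on 15 April 2023, before the 28 July 2023 deadline, so the action is timely.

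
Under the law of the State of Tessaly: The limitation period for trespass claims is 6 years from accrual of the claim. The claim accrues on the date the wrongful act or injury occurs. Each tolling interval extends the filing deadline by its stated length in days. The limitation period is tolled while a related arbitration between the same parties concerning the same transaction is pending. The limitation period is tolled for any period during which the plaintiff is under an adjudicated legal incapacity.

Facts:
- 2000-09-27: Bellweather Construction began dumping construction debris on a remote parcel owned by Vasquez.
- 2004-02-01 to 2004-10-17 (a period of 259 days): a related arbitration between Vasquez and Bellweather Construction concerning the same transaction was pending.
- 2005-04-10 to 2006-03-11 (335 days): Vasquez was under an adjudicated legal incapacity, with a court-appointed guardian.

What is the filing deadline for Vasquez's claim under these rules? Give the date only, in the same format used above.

2008-05-13

The claim accrued on 2000-09-27, when the wrongful act occurred.
The untolled deadline — 6 years after 2000-09-27 — is 2006-09-27.
Because the pending related arbitration ran from 2004-02-01 to 2004-10-17, the deadline is extended by 259 days to 2007-06-13.
Because the plaintiff's legal incapacity ran from 2005-04-10 to 2006-03-11, the deadline is extended by 335 days to 2008-05-13.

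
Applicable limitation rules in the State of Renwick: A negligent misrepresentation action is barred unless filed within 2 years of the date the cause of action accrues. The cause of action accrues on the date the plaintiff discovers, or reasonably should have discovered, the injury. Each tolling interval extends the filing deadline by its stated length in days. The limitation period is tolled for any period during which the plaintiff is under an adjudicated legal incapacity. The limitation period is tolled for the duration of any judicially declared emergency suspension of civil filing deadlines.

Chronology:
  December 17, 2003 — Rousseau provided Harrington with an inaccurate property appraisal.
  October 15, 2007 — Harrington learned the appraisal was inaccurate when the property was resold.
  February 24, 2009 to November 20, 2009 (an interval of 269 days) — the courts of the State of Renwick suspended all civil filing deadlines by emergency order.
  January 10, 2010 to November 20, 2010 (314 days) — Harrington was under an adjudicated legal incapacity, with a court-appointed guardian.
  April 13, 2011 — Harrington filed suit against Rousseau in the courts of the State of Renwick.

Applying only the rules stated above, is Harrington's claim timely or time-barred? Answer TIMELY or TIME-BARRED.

TIMELY

Under the discovery rule, the claim accrued on October 15, 2007, when Harrington discovered the injury — not on the December 17, 2003 date of the underlying act.
Adding the 2 years base period to October 15, 2007 gives a deadline of October 15, 2009, before any tolling.
The period was tolled for 269 days by the emergency suspension of filing deadlines (February 24, 2009 to November 20, 2009), pushing the deadline to July 11, 2010.
The plaintiff's legal incapacity from January 10, 2010 to November 20, 2010 tolled the period for 314 days, extending the deadline to May 21, 2011.
Harrington filed on April 13, 2011, before the May 21, 2011 deadline, so the action is timely.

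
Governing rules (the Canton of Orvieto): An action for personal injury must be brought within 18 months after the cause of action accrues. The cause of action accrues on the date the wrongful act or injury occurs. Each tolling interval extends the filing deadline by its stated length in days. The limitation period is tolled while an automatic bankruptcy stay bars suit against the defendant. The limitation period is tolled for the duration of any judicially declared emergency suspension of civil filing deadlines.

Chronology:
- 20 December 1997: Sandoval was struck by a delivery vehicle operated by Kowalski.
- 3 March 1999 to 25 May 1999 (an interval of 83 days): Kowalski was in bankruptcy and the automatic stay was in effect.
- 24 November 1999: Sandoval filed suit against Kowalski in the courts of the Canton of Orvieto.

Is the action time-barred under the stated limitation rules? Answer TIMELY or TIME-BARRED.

The cause of action accrued on 20 December 1997, the date of the act.
18 months from 20 December 1997 is 20 June 1999.
The period was tolled for 83 days by the automatic bankruptcy stay (3 March 1999 to 25 May 1999), pushing the deadline to 11 September 1999.
Sandoval filed on 24 November 1999, after the 11 September 1999 deadline, so the action is time-barred.

TIME-BARRED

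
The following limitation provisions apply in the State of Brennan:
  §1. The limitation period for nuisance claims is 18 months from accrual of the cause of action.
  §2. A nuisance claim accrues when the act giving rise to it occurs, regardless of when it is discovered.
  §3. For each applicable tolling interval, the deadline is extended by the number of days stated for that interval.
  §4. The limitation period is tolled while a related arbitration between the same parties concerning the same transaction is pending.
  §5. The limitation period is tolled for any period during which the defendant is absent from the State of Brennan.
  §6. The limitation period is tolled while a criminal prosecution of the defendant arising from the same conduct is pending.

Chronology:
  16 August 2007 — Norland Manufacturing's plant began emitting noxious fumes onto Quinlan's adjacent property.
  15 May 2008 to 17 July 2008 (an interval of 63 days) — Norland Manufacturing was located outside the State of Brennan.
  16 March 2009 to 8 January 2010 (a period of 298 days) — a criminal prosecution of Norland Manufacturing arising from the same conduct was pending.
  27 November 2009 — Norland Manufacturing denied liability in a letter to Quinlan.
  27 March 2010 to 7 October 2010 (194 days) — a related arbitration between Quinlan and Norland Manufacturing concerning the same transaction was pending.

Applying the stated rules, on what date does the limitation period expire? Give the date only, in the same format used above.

12 February 2010

The cause of action accrued on 16 August 2007, the date of the act.
18 months from 16 August 2007 is 16 February 2009.
The period was tolled for 63 days by the defendant's absence from the jurisdiction (15 May 2008 to 17 July 2008), pushing the deadline to 20 April 2009.
The period was tolled for 298 days by the pending criminal prosecution (16 March 2009 to 8 January 2010), pushing the deadline to 12 February 2010.
The pending related arbitration from 27 March 2010 to 7 October 2010 began after the period had already run on 12 February 2010, so it has no tolling effect.
Nothing else in the chronology tolls or restarts the period.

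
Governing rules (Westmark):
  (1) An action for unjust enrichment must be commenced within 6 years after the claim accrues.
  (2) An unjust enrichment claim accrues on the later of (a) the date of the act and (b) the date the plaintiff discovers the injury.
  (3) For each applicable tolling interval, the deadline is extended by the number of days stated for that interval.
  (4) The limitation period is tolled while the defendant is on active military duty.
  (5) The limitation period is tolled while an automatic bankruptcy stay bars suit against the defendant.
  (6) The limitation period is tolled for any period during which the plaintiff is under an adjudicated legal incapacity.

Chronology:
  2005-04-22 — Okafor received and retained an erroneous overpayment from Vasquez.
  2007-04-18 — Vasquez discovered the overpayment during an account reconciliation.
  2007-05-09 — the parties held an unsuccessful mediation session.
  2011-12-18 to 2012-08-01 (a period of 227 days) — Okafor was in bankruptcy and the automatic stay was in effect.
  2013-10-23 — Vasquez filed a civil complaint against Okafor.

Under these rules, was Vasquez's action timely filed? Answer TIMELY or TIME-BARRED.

The claim accrued on 2007-04-18 — the later of the 2005-04-22 act and the 2007-04-18 discovery.
Adding the 6 years base period to 2007-04-18 gives a deadline of 2013-04-18, before any tolling.
The period was tolled for 227 days by the automatic bankruptcy stay (2011-12-18 to 2012-08-01), pushing the deadline to 2013-12-01.
None of the other events listed affects the running of the period under the stated rules.
Filing on 2013-10-23 beat the 2013-12-01 deadline — the action is timely.

TIMELY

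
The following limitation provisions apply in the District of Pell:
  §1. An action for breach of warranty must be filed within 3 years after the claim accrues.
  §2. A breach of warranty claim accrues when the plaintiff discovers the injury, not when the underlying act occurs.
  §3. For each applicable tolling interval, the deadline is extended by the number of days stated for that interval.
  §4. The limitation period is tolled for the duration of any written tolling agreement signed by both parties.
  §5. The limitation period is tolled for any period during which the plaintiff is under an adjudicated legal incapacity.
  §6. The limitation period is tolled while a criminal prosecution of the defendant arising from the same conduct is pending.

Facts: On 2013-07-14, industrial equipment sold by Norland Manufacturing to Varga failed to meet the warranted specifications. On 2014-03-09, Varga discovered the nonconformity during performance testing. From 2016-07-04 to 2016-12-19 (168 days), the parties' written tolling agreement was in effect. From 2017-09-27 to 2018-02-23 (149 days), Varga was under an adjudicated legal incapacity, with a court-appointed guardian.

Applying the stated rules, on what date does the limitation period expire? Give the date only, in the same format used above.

2017-08-24

Accrual is tied to discovery, so the period began on 2014-03-09 rather than on 2013-07-14 when the act occurred.
Adding the 3 years base period to 2014-03-09 gives a deadline of 2017-03-09, before any tolling.
Because the written tolling agreement ran from 2016-07-04 to 2016-12-19, the deadline is extended by 168 days to 2017-08-24.
The plaintiff's legal incapacity from 2017-09-27 to 2018-02-23 began after the period had already run on 2017-08-24, so it has no tolling effect.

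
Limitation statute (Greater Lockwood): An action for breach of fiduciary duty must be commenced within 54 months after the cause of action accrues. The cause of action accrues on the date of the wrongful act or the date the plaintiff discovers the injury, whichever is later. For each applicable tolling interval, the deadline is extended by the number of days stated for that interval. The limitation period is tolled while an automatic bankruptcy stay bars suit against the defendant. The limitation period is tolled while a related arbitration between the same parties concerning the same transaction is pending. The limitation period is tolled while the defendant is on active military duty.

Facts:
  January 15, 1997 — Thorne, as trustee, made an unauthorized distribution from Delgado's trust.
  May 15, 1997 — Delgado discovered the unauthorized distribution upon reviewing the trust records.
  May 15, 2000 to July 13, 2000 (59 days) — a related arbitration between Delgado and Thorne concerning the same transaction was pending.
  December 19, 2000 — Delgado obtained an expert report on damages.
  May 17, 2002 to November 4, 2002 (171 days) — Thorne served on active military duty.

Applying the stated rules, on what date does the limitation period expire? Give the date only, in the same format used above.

Taking the later of the act (January 15, 1997) and discovery (May 15, 1997), the claim accrued on May 15, 1997.
54 months from May 15, 1997 is November 15, 2001.
The period was tolled for 59 days by the pending related arbitration (May 15, 2000 to July 13, 2000), pushing the deadline to January 13, 2002.
The defendant's active military service from May 17, 2002 to November 4, 2002 began after the period had already run on January 13, 2002, so it has no tolling effect.
None of the other events listed affects the running of the period under the stated rules.

January 13, 2002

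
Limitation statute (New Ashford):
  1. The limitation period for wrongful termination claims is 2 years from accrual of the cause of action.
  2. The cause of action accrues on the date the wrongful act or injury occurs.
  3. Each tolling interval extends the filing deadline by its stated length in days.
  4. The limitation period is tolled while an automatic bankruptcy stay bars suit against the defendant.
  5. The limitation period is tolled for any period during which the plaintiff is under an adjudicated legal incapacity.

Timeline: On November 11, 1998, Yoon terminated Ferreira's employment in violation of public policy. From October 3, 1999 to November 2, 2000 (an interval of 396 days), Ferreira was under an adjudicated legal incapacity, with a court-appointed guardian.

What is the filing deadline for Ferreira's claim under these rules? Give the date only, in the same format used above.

The cause of action accrued on November 11, 1998, the date of the act.
Adding the 2 years base period to November 11, 1998 gives a deadline of November 11, 2000, before any tolling.
The period was tolled for 396 days by the plaintiff's legal incapacity (October 3, 1999 to November 2, 2000), pushing the deadline to December 12, 2001.

December 12, 2001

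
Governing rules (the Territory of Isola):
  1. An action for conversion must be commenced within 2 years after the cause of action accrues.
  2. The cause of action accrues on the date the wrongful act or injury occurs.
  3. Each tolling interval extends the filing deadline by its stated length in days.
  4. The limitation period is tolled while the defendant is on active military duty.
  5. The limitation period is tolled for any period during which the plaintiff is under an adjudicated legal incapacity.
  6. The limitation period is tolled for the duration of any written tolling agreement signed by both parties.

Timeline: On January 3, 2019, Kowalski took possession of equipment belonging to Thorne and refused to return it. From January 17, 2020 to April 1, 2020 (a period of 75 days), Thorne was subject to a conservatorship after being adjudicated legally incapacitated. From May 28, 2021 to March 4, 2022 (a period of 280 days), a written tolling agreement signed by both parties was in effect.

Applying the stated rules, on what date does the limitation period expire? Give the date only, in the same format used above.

March 19, 2021

The limitation period began to run on January 3, 2019.
Adding the 2 years base period to January 3, 2019 gives a deadline of January 3, 2021, before any tolling.
Because the plaintiff's legal incapacity ran from January 17, 2020 to April 1, 2020, the deadline is extended by 75 days to March 19, 2021.
By the time the written tolling agreement began on May 28, 2021, the limitation period had already expired on March 19, 2021; that interval cannot revive it.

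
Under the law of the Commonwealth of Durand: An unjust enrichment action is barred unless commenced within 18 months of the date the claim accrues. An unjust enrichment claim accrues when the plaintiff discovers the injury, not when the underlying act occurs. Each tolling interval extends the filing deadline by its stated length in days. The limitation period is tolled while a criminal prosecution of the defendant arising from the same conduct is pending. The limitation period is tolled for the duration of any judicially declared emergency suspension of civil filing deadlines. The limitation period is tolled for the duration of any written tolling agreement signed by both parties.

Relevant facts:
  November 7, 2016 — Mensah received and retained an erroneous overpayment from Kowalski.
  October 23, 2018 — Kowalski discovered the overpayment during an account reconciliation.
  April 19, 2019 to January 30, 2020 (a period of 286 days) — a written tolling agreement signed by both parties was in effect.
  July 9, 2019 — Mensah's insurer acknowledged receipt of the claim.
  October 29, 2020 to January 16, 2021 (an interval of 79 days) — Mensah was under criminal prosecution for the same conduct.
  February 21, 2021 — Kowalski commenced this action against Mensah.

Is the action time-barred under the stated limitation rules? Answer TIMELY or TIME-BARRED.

TIMELY

The claim did not accrue until Kowalski discovered the injury on October 23, 2018; the November 7, 2016 act date does not start the clock under the stated rule.
The untolled deadline — 18 months after October 23, 2018 — is April 23, 2020.
Because the written tolling agreement ran from April 19, 2019 to January 30, 2020, the deadline is extended by 286 days to February 3, 2021.
The pending criminal prosecution from October 29, 2020 to January 16, 2021 tolled the period for 79 days, extending the deadline to April 23, 2021.
Nothing else in the chronology tolls or restarts the period.
Kowalski filed on February 21, 2021, before the April 23, 2021 deadline, so the action is timely.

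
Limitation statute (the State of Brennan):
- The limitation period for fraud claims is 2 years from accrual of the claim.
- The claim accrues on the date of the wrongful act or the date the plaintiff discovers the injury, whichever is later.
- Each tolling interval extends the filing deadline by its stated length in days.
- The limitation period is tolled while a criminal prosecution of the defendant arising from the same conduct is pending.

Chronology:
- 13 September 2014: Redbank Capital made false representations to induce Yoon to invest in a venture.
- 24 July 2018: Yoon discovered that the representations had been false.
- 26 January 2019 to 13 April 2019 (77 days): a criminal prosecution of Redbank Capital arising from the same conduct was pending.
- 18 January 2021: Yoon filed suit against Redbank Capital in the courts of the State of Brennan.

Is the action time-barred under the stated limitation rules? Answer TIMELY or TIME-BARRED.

Taking the later of the act (13 September 2014) and discovery (24 July 2018), the claim accrued on 24 July 2018.
Adding the 2 years base period to 24 July 2018 gives a deadline of 24 July 2020, before any tolling.
The pending criminal prosecution from 26 January 2019 to 13 April 2019 tolled the period for 77 days, extending the deadline to 9 October 2020.
Filing on 18 January 2021 missed the 9 October 2020 deadline — the action is time-barred.

TIME-BARRED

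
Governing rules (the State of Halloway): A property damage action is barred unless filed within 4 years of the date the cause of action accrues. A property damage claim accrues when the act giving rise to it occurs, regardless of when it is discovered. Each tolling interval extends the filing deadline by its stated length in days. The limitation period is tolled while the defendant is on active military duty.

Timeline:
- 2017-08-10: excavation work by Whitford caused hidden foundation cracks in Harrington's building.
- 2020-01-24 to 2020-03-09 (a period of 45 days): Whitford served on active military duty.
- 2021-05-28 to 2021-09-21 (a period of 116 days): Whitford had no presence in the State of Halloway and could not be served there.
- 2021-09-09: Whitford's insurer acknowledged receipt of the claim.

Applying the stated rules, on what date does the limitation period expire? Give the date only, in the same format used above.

The claim accrued on 2017-08-10, when the wrongful act occurred.
4 years from 2017-08-10 is 2021-08-10.
Because the defendant's active military service ran from 2020-01-24 to 2020-03-09, the deadline is extended by 45 days to 2021-09-24.
Although the defendant's absence ran from 2021-05-28 to 2021-09-21, the stated rules do not make that a tolling event, so it is disregarded.
None of the other events listed affects the running of the period under the stated rules.

2021-09-24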